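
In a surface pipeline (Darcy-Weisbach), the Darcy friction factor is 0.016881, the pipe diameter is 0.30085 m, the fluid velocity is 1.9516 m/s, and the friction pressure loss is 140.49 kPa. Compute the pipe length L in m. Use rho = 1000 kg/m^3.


L = dP*1000*D / (f*rho*vel^2/2)
L = 140.49*1000*0.30085 / (0.016881*1000*1.9516^2/2)
L = 1314.8 m


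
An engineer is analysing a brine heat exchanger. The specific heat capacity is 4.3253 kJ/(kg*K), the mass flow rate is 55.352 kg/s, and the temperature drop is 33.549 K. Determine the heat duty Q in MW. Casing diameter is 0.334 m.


Q = mdot * cp * dT / 1000
Q = 55.352 * 4.3253 * 33.549 / 1000
Q = 8.0321 MW


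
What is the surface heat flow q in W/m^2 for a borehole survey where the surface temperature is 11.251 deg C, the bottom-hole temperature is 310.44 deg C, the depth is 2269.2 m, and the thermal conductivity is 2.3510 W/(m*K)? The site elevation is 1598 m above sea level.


Step 1: grad = (T_d - T_surf)/d * 1000 = (310.44 - 11.251)/2269.2 * 1000 = 131.8478 deg C/km
Step 2: q = k * grad / 1000 = 2.351 * 131.8478 / 1000 = 0.30997 W/m^2
q = 0.30997 W/m^2


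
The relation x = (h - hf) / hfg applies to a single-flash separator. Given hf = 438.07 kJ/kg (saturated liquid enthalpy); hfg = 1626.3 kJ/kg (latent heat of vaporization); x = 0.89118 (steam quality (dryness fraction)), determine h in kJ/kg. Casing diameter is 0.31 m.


h = hf + x * hfg
h = 438.07 + 0.89118 * 1626.3
h = 1887.4 kJ/kg


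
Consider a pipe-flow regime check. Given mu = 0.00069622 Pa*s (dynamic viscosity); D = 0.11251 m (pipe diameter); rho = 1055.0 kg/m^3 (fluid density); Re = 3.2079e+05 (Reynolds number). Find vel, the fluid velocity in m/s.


vel = Re * mu / (rho * D)
vel = 3.2079e+05 * 0.00069622 / (1055.0 * 0.11251)
vel = 1.8816 m/s


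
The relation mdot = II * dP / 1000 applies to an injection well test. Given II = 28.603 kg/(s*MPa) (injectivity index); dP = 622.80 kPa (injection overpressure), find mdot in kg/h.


mdot = II * dP / 1000
mdot = 28.603 * 622.80 / 1000
mdot = 17.81395 kg/s
Convert: 17.81395 kg/s * 3600.0 = 64130 kg/h
mdot = 64130 kg/h


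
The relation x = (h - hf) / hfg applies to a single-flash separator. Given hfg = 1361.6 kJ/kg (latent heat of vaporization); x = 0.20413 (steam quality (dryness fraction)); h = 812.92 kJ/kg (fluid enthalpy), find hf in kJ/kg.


hf = h - x * hfg
hf = 812.92 - 0.20413 * 1361.6
hf = 534.98 kJ/kg


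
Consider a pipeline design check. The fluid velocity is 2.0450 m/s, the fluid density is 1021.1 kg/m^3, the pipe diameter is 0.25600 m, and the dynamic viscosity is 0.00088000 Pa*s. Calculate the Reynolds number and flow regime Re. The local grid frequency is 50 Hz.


Step 1: Re = rho*vel*D/mu = 1021.1*2.045*0.256/0.00088 = 6.0746e+05
Step 2: Re = 6.0746e+05 > 4000, so flow is turbulent.
Re = 6.0746e+05 (turbulent)


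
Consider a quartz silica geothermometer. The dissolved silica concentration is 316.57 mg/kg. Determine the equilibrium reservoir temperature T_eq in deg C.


T_eq = 1309 / (5.19 - log10(SiO2)) - 273.15
T_eq = 1309 / (5.19 - log10(316.57)) - 273.15
T_eq = 213.55 deg C


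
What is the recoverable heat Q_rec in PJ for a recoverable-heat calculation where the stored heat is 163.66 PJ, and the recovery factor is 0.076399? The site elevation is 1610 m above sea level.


Q_rec = Q_s * RF
Q_rec = 163.66 * 0.076399
Q_rec = 12.503 PJ


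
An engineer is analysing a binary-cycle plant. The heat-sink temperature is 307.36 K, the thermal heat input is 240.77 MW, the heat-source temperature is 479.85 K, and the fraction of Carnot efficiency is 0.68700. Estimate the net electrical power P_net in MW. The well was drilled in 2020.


Step 1: eta = (1 - Tc/Th)*f = (1 - 307.36/479.85)*0.687 = 0.2469535
Step 2: P_net = eta * Q_in = 0.2469535 * 240.77 = 59.459 MW
P_net = 59.459 MW


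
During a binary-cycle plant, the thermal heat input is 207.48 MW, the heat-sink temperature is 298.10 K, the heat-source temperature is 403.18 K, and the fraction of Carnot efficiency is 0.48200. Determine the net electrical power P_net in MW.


Step 1: eta = (1 - Tc/Th)*f = (1 - 298.1/403.18)*0.482 = 0.1256227
Step 2: P_net = eta * Q_in = 0.1256227 * 207.48 = 26.064 MW
P_net = 26.064 MW


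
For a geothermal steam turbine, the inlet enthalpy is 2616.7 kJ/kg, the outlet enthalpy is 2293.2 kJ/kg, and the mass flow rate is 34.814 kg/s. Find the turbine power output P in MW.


P = mdot * (h_in - h_out) / 1000
P = 34.814 * (2616.7 - 2293.2) / 1000
P = 11.262 MW


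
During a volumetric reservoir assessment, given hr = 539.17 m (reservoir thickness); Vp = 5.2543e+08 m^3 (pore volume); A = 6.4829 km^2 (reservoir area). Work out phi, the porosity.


phi = Vp / (A * 1e6 * hr)
phi = 5.2543e+08 / (6.4829 * 1e6 * 539.17)
phi = 0.15032


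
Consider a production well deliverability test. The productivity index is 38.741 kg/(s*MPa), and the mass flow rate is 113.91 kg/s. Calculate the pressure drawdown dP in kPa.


dP = mdot * 1000 / PI
dP = 113.91 * 1000 / 38.741
dP = 2940.3 kPa


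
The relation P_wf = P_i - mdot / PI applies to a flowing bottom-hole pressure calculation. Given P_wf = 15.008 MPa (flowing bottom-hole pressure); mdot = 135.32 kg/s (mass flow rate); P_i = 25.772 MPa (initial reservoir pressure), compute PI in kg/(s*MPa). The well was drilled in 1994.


PI = mdot / (P_i - P_wf)
PI = 135.32 / (25.772 - 15.008)
PI = 12.572 kg/(s*MPa)


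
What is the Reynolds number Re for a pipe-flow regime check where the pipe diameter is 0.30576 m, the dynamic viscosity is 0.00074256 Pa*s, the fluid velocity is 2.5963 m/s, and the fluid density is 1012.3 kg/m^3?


Re = rho * vel * D / mu
Re = 1012.3 * 2.5963 * 0.30576 / 0.00074256
Re = 1.0822e+06


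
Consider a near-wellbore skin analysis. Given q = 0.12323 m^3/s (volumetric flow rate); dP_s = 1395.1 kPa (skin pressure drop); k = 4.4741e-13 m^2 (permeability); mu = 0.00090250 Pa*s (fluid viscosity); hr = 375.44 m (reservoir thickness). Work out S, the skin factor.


S = dP_s * 1000 * 2*pi*k*hr / (q*mu)
S = 1395.1 * 1000 * 2*pi*4.4741e-13*375.44 / (0.12323*0.00090250)
S = 13.239


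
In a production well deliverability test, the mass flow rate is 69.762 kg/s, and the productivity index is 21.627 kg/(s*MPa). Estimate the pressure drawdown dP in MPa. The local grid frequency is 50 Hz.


dP = mdot * 1000 / PI
dP = 69.762 * 1000 / 21.627
dP = 3225.690 kPa
Convert: 3225.690 kPa * 0.001 = 3.2257 MPa
dP = 3.2257 MPa


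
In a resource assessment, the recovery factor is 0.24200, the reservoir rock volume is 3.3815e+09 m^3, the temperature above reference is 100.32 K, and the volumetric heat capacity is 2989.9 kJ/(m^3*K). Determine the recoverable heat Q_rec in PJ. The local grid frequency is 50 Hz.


Step 1: Q_s = Vr*rhoc*dT/1e12 = 3.3815e+09*2989.9*100.32/1e12 = 1014.270 PJ
Step 2: Q_rec = Q_s * RF = 1014.270 * 0.242 = 245.45 PJ
Q_rec = 245.45 PJ


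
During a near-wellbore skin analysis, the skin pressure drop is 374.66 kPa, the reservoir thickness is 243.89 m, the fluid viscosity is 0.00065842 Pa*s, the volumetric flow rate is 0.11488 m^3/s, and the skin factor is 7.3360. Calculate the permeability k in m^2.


k = S*q*mu / (2*pi*dP_s*1000*hr)
k = 7.3360*0.11488*0.00065842 / (2*pi*374.66*1000*243.89)
k = 9.6649e-13 m^2


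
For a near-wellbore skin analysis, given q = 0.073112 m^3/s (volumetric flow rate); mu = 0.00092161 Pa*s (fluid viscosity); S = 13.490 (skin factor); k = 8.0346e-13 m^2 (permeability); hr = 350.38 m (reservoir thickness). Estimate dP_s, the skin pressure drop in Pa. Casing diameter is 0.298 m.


dP_s = S * q * mu / (2*pi*k*hr) / 1000
dP_s = 13.490 * 0.073112 * 0.00092161 / (2*pi*8.0346e-13*350.38) / 1000
dP_s = 513.8831 kPa
Convert: 513.8831 kPa * 1000.0 = 5.1388e+05 Pa
dP_s = 5.1388e+05 Pa


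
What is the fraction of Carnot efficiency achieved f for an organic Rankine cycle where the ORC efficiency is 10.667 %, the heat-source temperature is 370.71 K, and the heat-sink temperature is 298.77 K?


f = (eta_orc/100) / (1 - Tc/Th)
f = (10.667/100) / (1 - 298.77/370.71)
f = 0.54968


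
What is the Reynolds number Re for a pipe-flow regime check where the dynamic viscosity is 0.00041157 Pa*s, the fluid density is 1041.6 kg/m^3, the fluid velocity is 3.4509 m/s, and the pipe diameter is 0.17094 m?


Re = rho * vel * D / mu
Re = 1041.6 * 3.4509 * 0.17094 / 0.00041157
Re = 1.4929e+06


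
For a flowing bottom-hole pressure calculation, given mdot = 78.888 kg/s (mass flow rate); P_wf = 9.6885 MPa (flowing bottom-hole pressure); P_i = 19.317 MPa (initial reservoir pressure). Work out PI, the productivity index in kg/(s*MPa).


PI = mdot / (P_i - P_wf)
PI = 78.888 / (19.317 - 9.6885)
PI = 8.1932 kg/(s*MPa)


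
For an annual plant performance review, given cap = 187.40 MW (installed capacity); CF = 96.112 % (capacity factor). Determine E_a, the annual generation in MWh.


E_a = CF / 100 * cap * 8760
E_a = 96.112 / 100 * 187.40 * 8760
E_a = 1.5778e+06 MWh


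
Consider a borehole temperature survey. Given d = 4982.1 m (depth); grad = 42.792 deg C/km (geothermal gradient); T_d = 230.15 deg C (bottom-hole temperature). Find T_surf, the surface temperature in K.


T_surf = T_d - grad * d / 1000
T_surf = 230.15 - 42.792 * 4982.1 / 1000
T_surf = 16.95598 deg C
Convert to K: 16.95598 + 273.15 = 290.11 K
T_surf = 290.11 K


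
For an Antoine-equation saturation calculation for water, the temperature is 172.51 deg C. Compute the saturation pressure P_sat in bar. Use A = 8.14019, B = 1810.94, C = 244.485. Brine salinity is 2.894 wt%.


P_sat = 10^(A - B/(C + T)) / 760 * 0.101325
P_sat = 10^(8.14019 - 1810.94/(244.485 + 172.51)) / 760 * 0.101325
P_sat = 0.8361018 MPa
Convert: 0.8361018 MPa * 10.0 = 8.3610 bar
P_sat = 8.3610 bar


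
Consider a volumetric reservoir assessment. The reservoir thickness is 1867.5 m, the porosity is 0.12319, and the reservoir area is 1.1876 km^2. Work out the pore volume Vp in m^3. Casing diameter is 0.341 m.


Vp = A * 1e6 * hr * phi
Vp = 1.1876 * 1e6 * 1867.5 * 0.12319
Vp = 2.7322e+08 m^3


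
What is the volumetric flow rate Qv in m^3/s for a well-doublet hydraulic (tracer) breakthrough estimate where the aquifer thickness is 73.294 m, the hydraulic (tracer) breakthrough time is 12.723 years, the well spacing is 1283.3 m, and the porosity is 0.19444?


Qv = pi*hr*phi*L^2 / (3*t_bt*365.25*86400)
Qv = pi*73.294*0.19444*1283.3^2 / (3*12.723*365.25*86400)
Qv = 0.061213 m^3/s


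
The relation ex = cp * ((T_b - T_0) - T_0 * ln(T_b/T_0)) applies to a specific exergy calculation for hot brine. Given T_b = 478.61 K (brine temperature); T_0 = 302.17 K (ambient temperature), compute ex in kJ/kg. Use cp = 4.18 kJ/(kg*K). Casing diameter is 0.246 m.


ex = cp * ((T_b - T_0) - T_0 * ln(T_b/T_0))
ex = 4.18 * ((478.61 - 302.17) - 302.17 * ln(478.61/302.17))
ex = 156.64 kJ/kg


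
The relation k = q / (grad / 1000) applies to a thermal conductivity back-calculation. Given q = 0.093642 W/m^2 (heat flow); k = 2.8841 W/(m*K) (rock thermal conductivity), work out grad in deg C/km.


grad = q / k * 1000
grad = 0.093642 / 2.8841 * 1000
grad = 32.468 deg C/km


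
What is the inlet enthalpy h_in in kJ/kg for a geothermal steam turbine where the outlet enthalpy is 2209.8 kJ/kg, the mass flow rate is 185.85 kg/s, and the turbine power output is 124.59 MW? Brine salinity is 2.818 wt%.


h_in = h_out + P * 1000 / mdot
h_in = 2209.8 + 124.59 * 1000 / 185.85
h_in = 2880.2 kJ/kg


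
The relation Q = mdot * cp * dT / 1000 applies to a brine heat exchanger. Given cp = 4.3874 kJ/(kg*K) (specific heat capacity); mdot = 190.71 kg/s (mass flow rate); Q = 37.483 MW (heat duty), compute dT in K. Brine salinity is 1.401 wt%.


dT = Q * 1000 / (mdot * cp)
dT = 37.483 * 1000 / (190.71 * 4.3874)
dT = 44.797 K


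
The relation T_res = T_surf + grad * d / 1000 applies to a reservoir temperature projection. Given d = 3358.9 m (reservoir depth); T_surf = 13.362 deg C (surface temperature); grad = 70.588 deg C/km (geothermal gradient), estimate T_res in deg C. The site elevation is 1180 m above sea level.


T_res = T_surf + grad * d / 1000
T_res = 13.362 + 70.588 * 3358.9 / 1000
T_res = 250.46 deg C


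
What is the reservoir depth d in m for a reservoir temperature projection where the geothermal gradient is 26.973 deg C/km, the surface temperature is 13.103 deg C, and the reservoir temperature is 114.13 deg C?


d = (T_res - T_surf) / grad * 1000
d = (114.13 - 13.103) / 26.973 * 1000
d = 3745.5 m


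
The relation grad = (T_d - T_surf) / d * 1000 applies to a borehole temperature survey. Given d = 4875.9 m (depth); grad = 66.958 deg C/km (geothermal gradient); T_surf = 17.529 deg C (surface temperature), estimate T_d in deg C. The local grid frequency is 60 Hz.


T_d = T_surf + grad * d / 1000
T_d = 17.529 + 66.958 * 4875.9 / 1000
T_d = 344.01 deg C


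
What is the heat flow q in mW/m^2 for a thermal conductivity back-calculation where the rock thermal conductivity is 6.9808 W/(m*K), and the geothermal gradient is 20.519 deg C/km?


q = k * grad / 1000
q = 6.9808 * 20.519 / 1000
q = 0.1432390 W/m^2
Convert: 0.1432390 W/m^2 * 1000.0 = 143.24 mW/m^2
q = 143.24 mW/m^2


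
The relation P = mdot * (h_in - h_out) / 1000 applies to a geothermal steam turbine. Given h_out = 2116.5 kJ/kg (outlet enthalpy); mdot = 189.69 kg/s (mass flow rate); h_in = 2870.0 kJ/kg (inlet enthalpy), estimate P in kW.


P = mdot * (h_in - h_out) / 1000
P = 189.69 * (2870.0 - 2116.5) / 1000
P = 142.9314 MW
Convert: 142.9314 MW * 1000.0 = 1.4293e+05 kW
P = 1.4293e+05 kW


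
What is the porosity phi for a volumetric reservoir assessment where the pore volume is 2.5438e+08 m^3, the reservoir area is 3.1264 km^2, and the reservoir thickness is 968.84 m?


phi = Vp / (A * 1e6 * hr)
phi = 2.5438e+08 / (3.1264 * 1e6 * 968.84)
phi = 0.083982


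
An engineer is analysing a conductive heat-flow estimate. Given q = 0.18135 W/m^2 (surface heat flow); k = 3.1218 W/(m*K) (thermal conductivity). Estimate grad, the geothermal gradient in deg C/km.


grad = q * 1000 / k
grad = 0.18135 * 1000 / 3.1218
grad = 58.091 deg C/km


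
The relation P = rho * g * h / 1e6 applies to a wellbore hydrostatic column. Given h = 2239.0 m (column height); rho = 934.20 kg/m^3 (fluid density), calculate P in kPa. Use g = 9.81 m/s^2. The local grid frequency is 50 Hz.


P = rho * g * h / 1e6
P = 934.20 * 9.81 * 2239.0 / 1e6
P = 20.51932 MPa
Convert: 20.51932 MPa * 1000.0 = 20519 kPa
P = 20519 kPa


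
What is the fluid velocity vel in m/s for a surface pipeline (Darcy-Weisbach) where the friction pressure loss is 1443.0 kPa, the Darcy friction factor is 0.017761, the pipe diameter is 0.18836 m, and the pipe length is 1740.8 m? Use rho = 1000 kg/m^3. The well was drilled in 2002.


vel = sqrt(dP*1000*2*D / (f*L*rho))
vel = sqrt(1443.0*1000*2*0.18836 / (0.017761*1740.8*1000))
vel = 4.1931 m/s


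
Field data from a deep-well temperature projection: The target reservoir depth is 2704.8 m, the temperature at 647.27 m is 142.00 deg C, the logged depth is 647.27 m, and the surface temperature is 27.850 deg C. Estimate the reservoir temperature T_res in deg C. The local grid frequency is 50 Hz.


Step 1: grad = (T_d1 - T_surf)/d1 * 1000 = (142.0 - 27.85)/647.27 * 1000 = 176.3561 deg C/km
Step 2: T_res = T_surf + grad*d2/1000 = 27.85 + 176.3561*2704.8/1000 = 504.86 deg C
T_res = 504.86 deg C


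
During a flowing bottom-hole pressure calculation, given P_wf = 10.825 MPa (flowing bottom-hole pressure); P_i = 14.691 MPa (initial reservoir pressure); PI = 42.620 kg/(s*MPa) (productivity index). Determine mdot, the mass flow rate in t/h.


mdot = (P_i - P_wf) * PI
mdot = (14.691 - 10.825) * 42.620
mdot = 164.7689 kg/s
Convert: 164.7689 kg/s * 3.6 = 593.17 t/h
mdot = 593.17 t/h


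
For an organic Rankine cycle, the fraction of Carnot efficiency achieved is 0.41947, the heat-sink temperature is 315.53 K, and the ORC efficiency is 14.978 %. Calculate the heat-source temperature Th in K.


Th = Tc / (1 - (eta_orc/100)/f)
Th = 315.53 / (1 - (14.978/100)/0.41947)
Th = 490.77 K


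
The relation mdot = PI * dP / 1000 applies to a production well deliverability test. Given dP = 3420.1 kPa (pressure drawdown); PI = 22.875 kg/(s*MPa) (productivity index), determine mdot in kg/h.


mdot = PI * dP / 1000
mdot = 22.875 * 3420.1 / 1000
mdot = 78.23479 kg/s
Convert: 78.23479 kg/s * 3600.0 = 2.8165e+05 kg/h
mdot = 2.8165e+05 kg/h


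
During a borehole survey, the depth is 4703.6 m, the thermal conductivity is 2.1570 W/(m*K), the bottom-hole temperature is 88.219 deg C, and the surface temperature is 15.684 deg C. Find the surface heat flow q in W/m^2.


Step 1: grad = (T_d - T_surf)/d * 1000 = (88.219 - 15.684)/4703.6 * 1000 = 15.42117 deg C/km
Step 2: q = k * grad / 1000 = 2.157 * 15.42117 / 1000 = 0.033263 W/m^2
q = 0.033263 W/m^2


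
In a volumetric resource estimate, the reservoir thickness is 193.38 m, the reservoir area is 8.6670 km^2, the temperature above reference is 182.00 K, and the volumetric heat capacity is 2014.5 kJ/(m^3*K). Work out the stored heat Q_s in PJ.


Step 1: Vr = A*1e6*hr = 8.667*1e6*193.38 = 1.676024e+09 m^3
Step 2: Q_s = Vr*rhoc*dT/1e12 = 1.676024e+09*2014.5*182.0/1e12 = 614.50 PJ
Q_s = 614.50 PJ


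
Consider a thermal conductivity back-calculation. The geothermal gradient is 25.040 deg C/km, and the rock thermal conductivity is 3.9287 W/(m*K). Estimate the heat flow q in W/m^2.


q = k * grad / 1000
q = 3.9287 * 25.040 / 1000
q = 0.098375 W/m^2


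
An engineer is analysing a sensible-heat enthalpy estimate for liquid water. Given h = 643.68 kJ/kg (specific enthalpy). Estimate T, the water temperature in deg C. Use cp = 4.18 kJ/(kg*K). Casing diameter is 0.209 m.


T = h / cp
T = 643.68 / 4.18
T = 153.99 deg C


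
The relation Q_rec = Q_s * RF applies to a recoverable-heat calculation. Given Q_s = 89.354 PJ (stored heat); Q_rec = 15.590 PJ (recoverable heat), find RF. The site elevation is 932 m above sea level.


RF = Q_rec / Q_s
RF = 15.590 / 89.354
RF = 0.17447


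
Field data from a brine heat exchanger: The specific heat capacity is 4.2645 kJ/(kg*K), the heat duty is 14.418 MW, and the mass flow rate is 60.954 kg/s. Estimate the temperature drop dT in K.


dT = Q * 1000 / (mdot * cp)
dT = 14.418 * 1000 / (60.954 * 4.2645)
dT = 55.467 K


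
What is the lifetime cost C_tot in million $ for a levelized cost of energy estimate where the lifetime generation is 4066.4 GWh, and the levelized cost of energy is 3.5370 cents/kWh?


C_tot = LCOE / 100 * E_tot
C_tot = 3.5370 / 100 * 4066.4
C_tot = 143.83 million $


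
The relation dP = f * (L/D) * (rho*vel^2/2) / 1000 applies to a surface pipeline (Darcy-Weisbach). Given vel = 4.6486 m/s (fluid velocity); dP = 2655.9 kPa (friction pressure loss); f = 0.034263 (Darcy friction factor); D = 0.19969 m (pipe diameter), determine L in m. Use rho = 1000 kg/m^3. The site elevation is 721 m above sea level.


L = dP*1000*D / (f*rho*vel^2/2)
L = 2655.9*1000*0.19969 / (0.034263*1000*4.6486^2/2)
L = 1432.6 m


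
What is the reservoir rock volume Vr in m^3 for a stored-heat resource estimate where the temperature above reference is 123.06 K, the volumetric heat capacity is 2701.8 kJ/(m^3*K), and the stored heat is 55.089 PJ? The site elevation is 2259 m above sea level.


Vr = Q_s * 1e12 / (rhoc * dT)
Vr = 55.089 * 1e12 / (2701.8 * 123.06)
Vr = 1.6569e+08 m^3


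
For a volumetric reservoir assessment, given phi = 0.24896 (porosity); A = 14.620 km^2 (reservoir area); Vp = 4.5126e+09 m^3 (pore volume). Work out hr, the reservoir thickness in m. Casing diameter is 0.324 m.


hr = Vp / (A * 1e6 * phi)
hr = 4.5126e+09 / (14.620 * 1e6 * 0.24896)
hr = 1239.8 m


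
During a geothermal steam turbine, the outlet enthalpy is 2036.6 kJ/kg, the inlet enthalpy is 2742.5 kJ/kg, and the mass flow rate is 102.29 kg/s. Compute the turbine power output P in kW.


P = mdot * (h_in - h_out) / 1000
P = 102.29 * (2742.5 - 2036.6) / 1000
P = 72.20651 MW
Convert: 72.20651 MW * 1000.0 = 72207 kW
P = 72207 kW


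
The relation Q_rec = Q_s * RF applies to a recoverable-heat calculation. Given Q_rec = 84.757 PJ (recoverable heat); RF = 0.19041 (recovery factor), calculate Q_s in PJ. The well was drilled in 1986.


Q_s = Q_rec / RF
Q_s = 84.757 / 0.19041
Q_s = 445.13 PJ


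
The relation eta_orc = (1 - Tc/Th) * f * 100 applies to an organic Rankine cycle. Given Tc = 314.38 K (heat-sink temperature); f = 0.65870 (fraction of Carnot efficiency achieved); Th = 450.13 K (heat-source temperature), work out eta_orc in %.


eta_orc = (1 - Tc/Th) * f * 100
eta_orc = (1 - 314.38/450.13) * 0.65870 * 100
eta_orc = 19.865 %


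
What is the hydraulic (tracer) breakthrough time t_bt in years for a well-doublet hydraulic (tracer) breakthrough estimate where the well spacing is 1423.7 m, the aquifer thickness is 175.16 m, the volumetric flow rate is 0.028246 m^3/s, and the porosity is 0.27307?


t_bt = pi * hr * phi * L^2 / (3 * Qv) / (365.25*86400)
t_bt = pi * 175.16 * 0.27307 * 1423.7^2 / (3 * 0.028246) / (365.25*86400)
t_bt = 113.90 years


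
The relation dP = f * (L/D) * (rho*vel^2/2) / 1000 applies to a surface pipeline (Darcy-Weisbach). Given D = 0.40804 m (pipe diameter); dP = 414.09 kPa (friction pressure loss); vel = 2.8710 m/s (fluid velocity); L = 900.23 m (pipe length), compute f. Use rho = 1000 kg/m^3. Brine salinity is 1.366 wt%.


f = dP*1000 / ((L/D)*(rho*vel^2/2))
f = 414.09*1000 / ((900.23/0.40804)*(1000*2.8710^2/2))
f = 0.045542


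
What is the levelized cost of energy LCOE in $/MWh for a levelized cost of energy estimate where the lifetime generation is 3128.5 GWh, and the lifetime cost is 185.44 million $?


LCOE = C_tot / E_tot * 100
LCOE = 185.44 / 3128.5 * 100
LCOE = 5.927441 cents/kWh
Convert: 5.927441 cents/kWh * 10.0 = 59.274 $/MWh
LCOE = 59.274 $/MWh


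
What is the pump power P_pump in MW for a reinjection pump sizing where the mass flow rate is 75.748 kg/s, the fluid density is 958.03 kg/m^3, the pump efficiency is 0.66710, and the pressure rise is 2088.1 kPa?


P_pump = mdot * dP / (rho * eta)
P_pump = 75.748 * 2088.1 / (958.03 * 0.66710)
P_pump = 247.4870 kW
Convert: 247.4870 kW * 0.001 = 0.24749 MW
P_pump = 0.24749 MW


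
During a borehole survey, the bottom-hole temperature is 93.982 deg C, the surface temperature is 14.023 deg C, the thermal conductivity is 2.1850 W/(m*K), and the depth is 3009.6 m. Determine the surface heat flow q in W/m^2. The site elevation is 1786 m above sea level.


Step 1: grad = (T_d - T_surf)/d * 1000 = (93.982 - 14.023)/3009.6 * 1000 = 26.56798 deg C/km
Step 2: q = k * grad / 1000 = 2.185 * 26.56798 / 1000 = 0.058051 W/m^2
q = 0.058051 W/m^2


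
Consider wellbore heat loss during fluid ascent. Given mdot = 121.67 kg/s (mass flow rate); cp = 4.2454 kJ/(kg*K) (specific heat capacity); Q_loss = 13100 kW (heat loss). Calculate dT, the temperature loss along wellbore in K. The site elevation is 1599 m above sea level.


dT = Q_loss / (mdot * cp)
dT = 13100 / (121.67 * 4.2454)
dT = 25.361 K


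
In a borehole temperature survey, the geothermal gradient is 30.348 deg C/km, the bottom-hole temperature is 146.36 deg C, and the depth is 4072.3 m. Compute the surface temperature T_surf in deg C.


T_surf = T_d - grad * d / 1000
T_surf = 146.36 - 30.348 * 4072.3 / 1000
T_surf = 22.774 deg C


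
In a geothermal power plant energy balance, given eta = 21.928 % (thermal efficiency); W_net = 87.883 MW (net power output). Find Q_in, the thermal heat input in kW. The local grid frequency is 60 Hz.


Q_in = W_net / (eta / 100)
Q_in = 87.883 / (21.928 / 100)
Q_in = 400.7798 MW
Convert: 400.7798 MW * 1000.0 = 4.0078e+05 kW
Q_in = 4.0078e+05 kW


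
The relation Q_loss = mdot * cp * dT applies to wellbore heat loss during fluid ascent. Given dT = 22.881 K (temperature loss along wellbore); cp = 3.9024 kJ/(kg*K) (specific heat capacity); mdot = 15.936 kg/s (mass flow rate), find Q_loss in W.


Q_loss = mdot * cp * dT
Q_loss = 15.936 * 3.9024 * 22.881
Q_loss = 1422.938 kW
Convert: 1422.938 kW * 1000.0 = 1.4229e+06 W
Q_loss = 1.4229e+06 W


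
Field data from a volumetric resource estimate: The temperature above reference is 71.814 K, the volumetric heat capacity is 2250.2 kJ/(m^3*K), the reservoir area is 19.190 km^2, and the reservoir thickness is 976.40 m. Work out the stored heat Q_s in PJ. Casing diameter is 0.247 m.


Step 1: Vr = A*1e6*hr = 19.19*1e6*976.4 = 1.873712e+10 m^3
Step 2: Q_s = Vr*rhoc*dT/1e12 = 1.873712e+10*2250.2*71.814/1e12 = 3027.8 PJ
Q_s = 3027.8 PJ


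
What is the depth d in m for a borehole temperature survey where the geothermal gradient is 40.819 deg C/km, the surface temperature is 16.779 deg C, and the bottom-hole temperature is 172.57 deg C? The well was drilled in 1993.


d = (T_d - T_surf) / grad * 1000
d = (172.57 - 16.779) / 40.819 * 1000
d = 3816.6 m


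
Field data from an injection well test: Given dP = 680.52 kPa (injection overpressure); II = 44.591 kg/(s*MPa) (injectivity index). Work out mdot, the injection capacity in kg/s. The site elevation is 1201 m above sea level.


mdot = II * dP / 1000
mdot = 44.591 * 680.52 / 1000
mdot = 30.345 kg/s


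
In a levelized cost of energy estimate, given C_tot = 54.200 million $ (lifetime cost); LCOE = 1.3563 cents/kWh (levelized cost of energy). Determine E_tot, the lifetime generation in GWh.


E_tot = C_tot / LCOE * 100
E_tot = 54.200 / 1.3563 * 100
E_tot = 3996.2 GWh


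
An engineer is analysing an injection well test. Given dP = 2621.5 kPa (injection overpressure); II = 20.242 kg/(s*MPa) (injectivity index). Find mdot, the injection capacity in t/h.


mdot = II * dP / 1000
mdot = 20.242 * 2621.5 / 1000
mdot = 53.06440 kg/s
Convert: 53.06440 kg/s * 3.6 = 191.03 t/h
mdot = 191.03 t/h


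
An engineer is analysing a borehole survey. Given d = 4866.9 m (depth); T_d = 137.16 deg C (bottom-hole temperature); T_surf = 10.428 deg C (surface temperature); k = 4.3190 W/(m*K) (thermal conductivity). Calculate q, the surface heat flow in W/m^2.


Step 1: grad = (T_d - T_surf)/d * 1000 = (137.16 - 10.428)/4866.9 * 1000 = 26.03957 deg C/km
Step 2: q = k * grad / 1000 = 4.319 * 26.03957 / 1000 = 0.11246 W/m^2
q = 0.11246 W/m^2


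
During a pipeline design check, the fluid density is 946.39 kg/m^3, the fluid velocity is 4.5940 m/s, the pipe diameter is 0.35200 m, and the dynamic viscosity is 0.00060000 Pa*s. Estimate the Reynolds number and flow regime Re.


Step 1: Re = rho*vel*D/mu = 946.39*4.594*0.352/0.0006 = 2.5507e+06
Step 2: Re = 2.5507e+06 > 4000, so flow is turbulent.
Re = 2.5507e+06 (turbulent)


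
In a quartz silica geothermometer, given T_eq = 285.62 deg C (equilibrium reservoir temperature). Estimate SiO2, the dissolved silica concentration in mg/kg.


SiO2 = 10^(5.19 - 1309/(T_eq + 273.15))
SiO2 = 10^(5.19 - 1309/(285.62 + 273.15))
SiO2 = 703.65 mg/kg


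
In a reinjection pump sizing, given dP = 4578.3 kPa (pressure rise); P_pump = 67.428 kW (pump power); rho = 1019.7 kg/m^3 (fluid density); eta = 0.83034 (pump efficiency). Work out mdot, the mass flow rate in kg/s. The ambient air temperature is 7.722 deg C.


mdot = P_pump * rho * eta / dP
mdot = 67.428 * 1019.7 * 0.83034 / 4578.3
mdot = 12.470 kg/s


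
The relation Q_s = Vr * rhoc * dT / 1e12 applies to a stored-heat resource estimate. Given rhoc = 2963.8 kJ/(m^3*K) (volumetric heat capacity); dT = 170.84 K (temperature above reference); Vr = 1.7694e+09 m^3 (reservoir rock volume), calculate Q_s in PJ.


Q_s = Vr * rhoc * dT / 1e12
Q_s = 1.7694e+09 * 2963.8 * 170.84 / 1e12
Q_s = 895.91 PJ


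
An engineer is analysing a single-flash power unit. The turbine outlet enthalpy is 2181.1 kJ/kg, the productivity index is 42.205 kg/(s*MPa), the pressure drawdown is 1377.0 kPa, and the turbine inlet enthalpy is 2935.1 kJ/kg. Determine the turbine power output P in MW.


Step 1: mdot = PI * dP / 1000 = 42.205 * 1377.0 / 1000 = 58.11628 kg/s
Step 2: P = mdot*(h_in - h_out)/1000 = 58.11628*(2935.1 - 2181.1)/1000 = 43.820 MW
P = 43.820 MW


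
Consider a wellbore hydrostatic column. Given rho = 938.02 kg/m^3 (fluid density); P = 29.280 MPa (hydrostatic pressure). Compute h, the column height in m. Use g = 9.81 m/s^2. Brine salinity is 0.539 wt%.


h = P * 1e6 / (g * rho)
h = 29.280 * 1e6 / (9.81 * 938.02)
h = 3181.9 m


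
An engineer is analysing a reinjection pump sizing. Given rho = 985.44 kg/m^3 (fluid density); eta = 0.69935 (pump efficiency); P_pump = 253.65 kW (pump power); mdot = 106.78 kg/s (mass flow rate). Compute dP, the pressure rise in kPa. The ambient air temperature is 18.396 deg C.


dP = P_pump * rho * eta / mdot
dP = 253.65 * 985.44 * 0.69935 / 106.78
dP = 1637.1 kPa


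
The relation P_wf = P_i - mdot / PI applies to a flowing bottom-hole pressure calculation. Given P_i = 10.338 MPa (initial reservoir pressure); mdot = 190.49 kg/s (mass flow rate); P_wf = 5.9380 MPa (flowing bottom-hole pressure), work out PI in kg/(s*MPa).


PI = mdot / (P_i - P_wf)
PI = 190.49 / (10.338 - 5.9380)
PI = 43.293 kg/(s*MPa)


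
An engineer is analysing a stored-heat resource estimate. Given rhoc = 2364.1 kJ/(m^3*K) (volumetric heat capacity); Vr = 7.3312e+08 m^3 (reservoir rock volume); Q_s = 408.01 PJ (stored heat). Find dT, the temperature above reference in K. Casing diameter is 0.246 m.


dT = Q_s * 1e12 / (Vr * rhoc)
dT = 408.01 * 1e12 / (7.3312e+08 * 2364.1)
dT = 235.41 K


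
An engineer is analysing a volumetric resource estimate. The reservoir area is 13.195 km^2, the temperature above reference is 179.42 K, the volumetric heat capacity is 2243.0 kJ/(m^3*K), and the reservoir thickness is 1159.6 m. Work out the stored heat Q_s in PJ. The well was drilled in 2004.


Step 1: Vr = A*1e6*hr = 13.195*1e6*1159.6 = 1.530092e+10 m^3
Step 2: Q_s = Vr*rhoc*dT/1e12 = 1.530092e+10*2243.0*179.42/1e12 = 6157.7 PJ
Q_s = 6157.7 PJ


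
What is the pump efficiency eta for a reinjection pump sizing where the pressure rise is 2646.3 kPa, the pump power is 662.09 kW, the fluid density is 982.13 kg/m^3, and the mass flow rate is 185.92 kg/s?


eta = mdot * dP / (rho * P_pump)
eta = 185.92 * 2646.3 / (982.13 * 662.09)
eta = 0.75662


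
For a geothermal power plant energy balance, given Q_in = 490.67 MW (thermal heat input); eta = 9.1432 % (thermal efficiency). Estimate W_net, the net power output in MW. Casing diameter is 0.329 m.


W_net = eta / 100 * Q_in
W_net = 9.1432 / 100 * 490.67
W_net = 44.863 MW


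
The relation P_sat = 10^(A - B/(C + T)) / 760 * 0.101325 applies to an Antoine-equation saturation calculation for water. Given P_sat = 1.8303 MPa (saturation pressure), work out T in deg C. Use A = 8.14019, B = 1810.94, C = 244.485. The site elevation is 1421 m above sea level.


T = B / (A - log10(P_sat * 760 / 0.101325)) - C
T = 1810.94 / (8.14019 - log10(1.8303 * 760 / 0.101325)) - 244.485
T = 207.96 deg C


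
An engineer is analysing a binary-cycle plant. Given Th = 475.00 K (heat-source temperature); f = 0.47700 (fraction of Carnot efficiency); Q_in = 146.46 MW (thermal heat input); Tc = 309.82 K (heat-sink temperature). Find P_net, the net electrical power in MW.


Step 1: eta = (1 - Tc/Th)*f = (1 - 309.82/475.0)*0.477 = 0.1658755
Step 2: P_net = eta * Q_in = 0.1658755 * 146.46 = 24.294 MW
P_net = 24.294 MW


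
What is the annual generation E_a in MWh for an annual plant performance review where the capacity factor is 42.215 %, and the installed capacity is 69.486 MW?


E_a = CF / 100 * cap * 8760
E_a = 42.215 / 100 * 69.486 * 8760
E_a = 2.5696e+05 MWh


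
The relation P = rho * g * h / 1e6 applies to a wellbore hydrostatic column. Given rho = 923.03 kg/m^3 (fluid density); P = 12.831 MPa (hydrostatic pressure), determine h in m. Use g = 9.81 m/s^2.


h = P * 1e6 / (g * rho)
h = 12.831 * 1e6 / (9.81 * 923.03)
h = 1417.0 m


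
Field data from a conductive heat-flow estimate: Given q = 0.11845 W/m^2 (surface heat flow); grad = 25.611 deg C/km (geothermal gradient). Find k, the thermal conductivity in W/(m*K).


k = q * 1000 / grad
k = 0.11845 * 1000 / 25.611
k = 4.6250 W/(m*K)


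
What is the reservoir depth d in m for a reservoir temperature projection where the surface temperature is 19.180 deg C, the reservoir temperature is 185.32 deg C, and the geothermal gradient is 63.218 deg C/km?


d = (T_res - T_surf) / grad * 1000
d = (185.32 - 19.180) / 63.218 * 1000
d = 2628.0 m


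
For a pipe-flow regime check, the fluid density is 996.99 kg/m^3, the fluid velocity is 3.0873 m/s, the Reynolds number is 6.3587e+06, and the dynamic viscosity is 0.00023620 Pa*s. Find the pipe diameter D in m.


D = Re * mu / (rho * vel)
D = 6.3587e+06 * 0.00023620 / (996.99 * 3.0873)
D = 0.48795 m


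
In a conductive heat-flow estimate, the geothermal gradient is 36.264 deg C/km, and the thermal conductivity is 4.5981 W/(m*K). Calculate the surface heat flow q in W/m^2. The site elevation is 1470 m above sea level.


q = k * grad / 1000
q = 4.5981 * 36.264 / 1000
q = 0.16675 W/m^2


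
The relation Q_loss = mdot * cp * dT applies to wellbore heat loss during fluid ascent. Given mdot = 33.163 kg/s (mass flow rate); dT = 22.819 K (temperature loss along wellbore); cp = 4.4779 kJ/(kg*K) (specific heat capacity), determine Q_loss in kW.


Q_loss = mdot * cp * dT
Q_loss = 33.163 * 4.4779 * 22.819
Q_loss = 3388.6 kW


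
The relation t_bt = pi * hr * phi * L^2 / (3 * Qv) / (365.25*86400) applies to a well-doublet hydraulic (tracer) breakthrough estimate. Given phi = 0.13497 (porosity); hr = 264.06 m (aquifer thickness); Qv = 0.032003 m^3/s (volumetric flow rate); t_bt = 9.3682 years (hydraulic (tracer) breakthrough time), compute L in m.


L = sqrt(t_bt*365.25*86400*3*Qv / (pi*hr*phi))
L = sqrt(9.3682*365.25*86400*3*0.032003 / (pi*264.06*0.13497))
L = 503.49 m


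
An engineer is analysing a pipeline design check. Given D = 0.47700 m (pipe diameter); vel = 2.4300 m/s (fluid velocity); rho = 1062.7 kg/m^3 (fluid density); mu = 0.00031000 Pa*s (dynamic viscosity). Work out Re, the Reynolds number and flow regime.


Step 1: Re = rho*vel*D/mu = 1062.7*2.43*0.477/0.00031 = 3.9735e+06
Step 2: Re = 3.9735e+06 > 4000, so flow is turbulent.
Re = 3.9735e+06 (turbulent)


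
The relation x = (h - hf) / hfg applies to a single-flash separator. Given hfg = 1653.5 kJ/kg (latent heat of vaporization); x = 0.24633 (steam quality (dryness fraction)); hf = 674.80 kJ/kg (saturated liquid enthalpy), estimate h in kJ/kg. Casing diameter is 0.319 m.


h = hf + x * hfg
h = 674.80 + 0.24633 * 1653.5
h = 1082.1 kJ/kg


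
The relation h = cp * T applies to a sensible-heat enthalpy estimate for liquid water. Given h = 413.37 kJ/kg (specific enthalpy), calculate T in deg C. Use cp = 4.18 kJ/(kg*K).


T = h / cp
T = 413.37 / 4.18
T = 98.892 deg C


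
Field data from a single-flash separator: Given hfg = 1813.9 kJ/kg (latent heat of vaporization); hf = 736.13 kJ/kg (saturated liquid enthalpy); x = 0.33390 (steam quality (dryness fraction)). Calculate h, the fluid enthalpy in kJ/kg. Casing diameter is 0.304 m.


h = hf + x * hfg
h = 736.13 + 0.33390 * 1813.9
h = 1341.8 kJ/kg


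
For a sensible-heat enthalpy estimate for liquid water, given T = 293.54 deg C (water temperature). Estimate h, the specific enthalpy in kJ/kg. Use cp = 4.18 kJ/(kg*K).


h = cp * T
h = 4.18 * 293.54
h = 1227.0 kJ/kg


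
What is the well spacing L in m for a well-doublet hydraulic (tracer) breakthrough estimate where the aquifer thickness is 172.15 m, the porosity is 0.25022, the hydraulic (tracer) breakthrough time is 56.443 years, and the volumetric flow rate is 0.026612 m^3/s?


L = sqrt(t_bt*365.25*86400*3*Qv / (pi*hr*phi))
L = sqrt(56.443*365.25*86400*3*0.026612 / (pi*172.15*0.25022))
L = 1025.1 m


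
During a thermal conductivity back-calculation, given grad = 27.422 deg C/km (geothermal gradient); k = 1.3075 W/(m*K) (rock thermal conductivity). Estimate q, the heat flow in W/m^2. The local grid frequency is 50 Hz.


q = k * grad / 1000
q = 1.3075 * 27.422 / 1000
q = 0.035854 W/m^2


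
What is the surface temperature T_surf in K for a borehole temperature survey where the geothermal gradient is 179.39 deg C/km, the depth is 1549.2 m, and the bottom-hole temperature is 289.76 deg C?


T_surf = T_d - grad * d / 1000
T_surf = 289.76 - 179.39 * 1549.2 / 1000
T_surf = 11.84901 deg C
Convert to K: 11.84901 + 273.15 = 285.00 K
T_surf = 285.00 K


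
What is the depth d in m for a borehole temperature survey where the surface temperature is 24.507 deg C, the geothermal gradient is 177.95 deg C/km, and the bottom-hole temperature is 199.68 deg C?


d = (T_d - T_surf) / grad * 1000
d = (199.68 - 24.507) / 177.95 * 1000
d = 984.39 m


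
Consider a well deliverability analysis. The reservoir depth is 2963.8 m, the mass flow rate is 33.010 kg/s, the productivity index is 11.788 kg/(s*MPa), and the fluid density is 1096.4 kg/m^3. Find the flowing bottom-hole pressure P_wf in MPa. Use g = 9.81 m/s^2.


Step 1: P_i = rho*g*h/1e6 = 1096.4*9.81*2963.8/1e6 = 31.87770 MPa
Step 2: P_wf = P_i - mdot/PI = 31.87770 - 33.01/11.788 = 29.077 MPa
P_wf = 29.077 MPa


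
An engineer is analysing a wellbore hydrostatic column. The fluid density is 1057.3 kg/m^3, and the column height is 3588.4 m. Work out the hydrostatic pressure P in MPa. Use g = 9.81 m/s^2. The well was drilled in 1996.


P = rho * g * h / 1e6
P = 1057.3 * 9.81 * 3588.4 / 1e6
P = 37.219 MPa


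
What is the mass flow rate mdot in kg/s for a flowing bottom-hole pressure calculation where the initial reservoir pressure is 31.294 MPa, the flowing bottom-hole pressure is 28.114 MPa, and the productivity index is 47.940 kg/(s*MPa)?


mdot = (P_i - P_wf) * PI
mdot = (31.294 - 28.114) * 47.940
mdot = 152.45 kg/s


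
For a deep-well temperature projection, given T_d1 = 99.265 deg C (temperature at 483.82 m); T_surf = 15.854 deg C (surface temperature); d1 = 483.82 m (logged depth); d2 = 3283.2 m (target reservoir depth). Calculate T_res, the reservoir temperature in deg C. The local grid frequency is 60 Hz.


Step 1: grad = (T_d1 - T_surf)/d1 * 1000 = (99.265 - 15.854)/483.82 * 1000 = 172.4009 deg C/km
Step 2: T_res = T_surf + grad*d2/1000 = 15.854 + 172.4009*3283.2/1000 = 581.88 deg C
T_res = 581.88 deg C


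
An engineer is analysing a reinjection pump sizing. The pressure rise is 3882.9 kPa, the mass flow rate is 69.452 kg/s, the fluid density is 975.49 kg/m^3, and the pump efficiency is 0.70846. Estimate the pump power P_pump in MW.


P_pump = mdot * dP / (rho * eta)
P_pump = 69.452 * 3882.9 / (975.49 * 0.70846)
P_pump = 390.2140 kW
Convert: 390.2140 kW * 0.001 = 0.39021 MW
P_pump = 0.39021 MW


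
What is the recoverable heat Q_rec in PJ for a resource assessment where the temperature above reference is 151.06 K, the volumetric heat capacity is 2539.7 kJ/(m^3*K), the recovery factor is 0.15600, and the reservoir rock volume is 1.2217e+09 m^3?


Step 1: Q_s = Vr*rhoc*dT/1e12 = 1.2217e+09*2539.7*151.06/1e12 = 468.7016 PJ
Step 2: Q_rec = Q_s * RF = 468.7016 * 0.156 = 73.117 PJ
Q_rec = 73.117 PJ


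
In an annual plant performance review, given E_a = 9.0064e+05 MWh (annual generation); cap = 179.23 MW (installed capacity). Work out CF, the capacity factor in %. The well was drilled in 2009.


CF = E_a / (cap * 8760) * 100
CF = 9.0064e+05 / (179.23 * 8760) * 100
CF = 57.364 %


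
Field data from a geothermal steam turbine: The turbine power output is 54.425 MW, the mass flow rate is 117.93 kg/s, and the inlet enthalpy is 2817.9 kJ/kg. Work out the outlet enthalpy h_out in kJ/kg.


h_out = h_in - P * 1000 / mdot
h_out = 2817.9 - 54.425 * 1000 / 117.93
h_out = 2356.4 kJ/kg


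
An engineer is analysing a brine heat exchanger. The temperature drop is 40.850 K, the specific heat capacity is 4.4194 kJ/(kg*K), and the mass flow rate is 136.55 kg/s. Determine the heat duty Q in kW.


Q = mdot * cp * dT / 1000
Q = 136.55 * 4.4194 * 40.850 / 1000
Q = 24.65171 MW
Convert: 24.65171 MW * 1000.0 = 24652 kW
Q = 24652 kW
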